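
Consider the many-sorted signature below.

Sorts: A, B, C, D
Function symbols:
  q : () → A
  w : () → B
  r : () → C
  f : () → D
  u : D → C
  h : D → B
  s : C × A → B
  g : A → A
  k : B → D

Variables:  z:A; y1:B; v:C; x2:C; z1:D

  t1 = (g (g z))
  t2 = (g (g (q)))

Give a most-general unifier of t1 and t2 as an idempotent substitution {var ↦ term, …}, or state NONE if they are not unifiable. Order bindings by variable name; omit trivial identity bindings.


{z ↦ (q)}


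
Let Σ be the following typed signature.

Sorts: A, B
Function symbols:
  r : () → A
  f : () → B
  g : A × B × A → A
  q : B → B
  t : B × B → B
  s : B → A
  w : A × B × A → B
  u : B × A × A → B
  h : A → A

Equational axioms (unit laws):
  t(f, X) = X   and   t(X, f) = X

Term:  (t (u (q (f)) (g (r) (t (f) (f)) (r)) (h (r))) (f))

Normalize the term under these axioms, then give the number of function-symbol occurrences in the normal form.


1. (t (u (q (f)) (g (r) (t (f) (f)) (r)) (h (r))) (f))  →  (u (q (f)) (g (r) (t (f) (f)) (r)) (h (r)))
2. (u (q (f)) (g (r) (t (f) (f)) (r)) (h (r)))  →  (u (q (f)) (g (r) (f) (r)) (h (r)))
normal form: (u (q (f)) (g (r) (f) (r)) (h (r)))

size = 9


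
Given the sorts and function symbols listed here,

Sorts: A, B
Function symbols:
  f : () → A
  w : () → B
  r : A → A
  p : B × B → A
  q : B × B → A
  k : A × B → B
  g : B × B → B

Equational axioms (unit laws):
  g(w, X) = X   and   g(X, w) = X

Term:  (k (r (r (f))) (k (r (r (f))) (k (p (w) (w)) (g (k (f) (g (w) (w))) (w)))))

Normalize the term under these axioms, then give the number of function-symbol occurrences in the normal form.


1. (k (r (r (f))) (k (r (r (f))) (k (p (w) (w)) (g (k (f) (g (w) (w))) (w)))))  →  (k (r (r (f))) (k (r (r (f))) (k (p (w) (w)) (k (f) (g (w) (w))))))
2. (k (r (r (f))) (k (r (r (f))) (k (p (w) (w)) (k (f) (g (w) (w))))))  →  (k (r (r (f))) (k (r (r (f))) (k (p (w) (w)) (k (f) (w)))))
normal form: (k (r (r (f))) (k (r (r (f))) (k (p (w) (w)) (k (f) (w)))))

size = 15


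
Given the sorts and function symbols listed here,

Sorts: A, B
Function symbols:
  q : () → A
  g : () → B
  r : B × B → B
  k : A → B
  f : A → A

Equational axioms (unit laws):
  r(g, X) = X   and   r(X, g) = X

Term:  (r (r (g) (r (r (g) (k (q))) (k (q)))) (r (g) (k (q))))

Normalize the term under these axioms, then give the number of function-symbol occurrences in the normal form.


1. (r (r (g) (r (r (g) (k (q))) (k (q)))) (r (g) (k (q))))  →  (r (r (r (g) (k (q))) (k (q))) (r (g) (k (q))))
2. (r (r (r (g) (k (q))) (k (q))) (r (g) (k (q))))  →  (r (r (k (q)) (k (q))) (r (g) (k (q))))
3. (r (r (k (q)) (k (q))) (r (g) (k (q))))  →  (r (r (k (q)) (k (q))) (k (q)))
normal form: (r (r (k (q)) (k (q))) (k (q)))

size = 8


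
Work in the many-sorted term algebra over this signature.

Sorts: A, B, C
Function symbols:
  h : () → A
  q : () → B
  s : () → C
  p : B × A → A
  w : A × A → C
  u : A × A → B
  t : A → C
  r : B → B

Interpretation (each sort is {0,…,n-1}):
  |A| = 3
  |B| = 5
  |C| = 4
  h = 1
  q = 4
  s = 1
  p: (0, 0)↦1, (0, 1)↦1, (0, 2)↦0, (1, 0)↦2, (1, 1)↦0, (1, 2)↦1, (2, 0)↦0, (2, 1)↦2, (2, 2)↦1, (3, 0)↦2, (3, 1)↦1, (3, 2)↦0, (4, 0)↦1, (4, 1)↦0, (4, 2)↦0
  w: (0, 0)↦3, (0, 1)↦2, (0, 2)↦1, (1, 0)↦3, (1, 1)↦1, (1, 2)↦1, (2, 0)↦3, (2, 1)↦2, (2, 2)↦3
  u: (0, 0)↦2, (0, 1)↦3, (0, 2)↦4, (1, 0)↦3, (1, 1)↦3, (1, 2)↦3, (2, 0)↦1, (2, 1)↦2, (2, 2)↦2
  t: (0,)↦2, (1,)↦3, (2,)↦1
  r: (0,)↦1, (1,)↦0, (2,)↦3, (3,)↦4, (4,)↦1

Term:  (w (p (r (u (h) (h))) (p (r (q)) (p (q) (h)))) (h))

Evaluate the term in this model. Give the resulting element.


value = 2

  h = 1
  h = 1
  (u (h) (h)) = u(1, 1) = 3
  (r (u (h) (h))) = r(3,) = 4
  q = 4
  (r (q)) = r(4,) = 1
  q = 4
  h = 1
  (p (q) (h)) = p(4, 1) = 0
  (p (r (q)) (p (q) (h))) = p(1, 0) = 2
  (p (r (u (h) (h))) (p (r (q)) (p (q) (h)))) = p(4, 2) = 0
  h = 1
  (w (p (r (u (h) (h))) (p (r (q)) (p (q) (h)))) (h)) = w(0, 1) = 2


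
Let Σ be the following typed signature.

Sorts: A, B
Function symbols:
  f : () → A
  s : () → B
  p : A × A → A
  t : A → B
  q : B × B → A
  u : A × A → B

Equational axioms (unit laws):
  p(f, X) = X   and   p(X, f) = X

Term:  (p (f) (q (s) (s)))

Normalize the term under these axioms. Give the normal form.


1. (p (f) (q (s) (s)))  →  (q (s) (s))

normal form = (q (s) (s))


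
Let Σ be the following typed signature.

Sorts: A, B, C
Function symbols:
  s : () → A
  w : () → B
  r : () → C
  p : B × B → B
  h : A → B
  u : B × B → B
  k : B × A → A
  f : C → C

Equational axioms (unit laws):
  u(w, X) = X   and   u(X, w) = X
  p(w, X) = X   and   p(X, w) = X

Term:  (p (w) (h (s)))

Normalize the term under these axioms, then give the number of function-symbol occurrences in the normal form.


size = 2

1. (p (w) (h (s)))  →  (h (s))
normal form: (h (s))


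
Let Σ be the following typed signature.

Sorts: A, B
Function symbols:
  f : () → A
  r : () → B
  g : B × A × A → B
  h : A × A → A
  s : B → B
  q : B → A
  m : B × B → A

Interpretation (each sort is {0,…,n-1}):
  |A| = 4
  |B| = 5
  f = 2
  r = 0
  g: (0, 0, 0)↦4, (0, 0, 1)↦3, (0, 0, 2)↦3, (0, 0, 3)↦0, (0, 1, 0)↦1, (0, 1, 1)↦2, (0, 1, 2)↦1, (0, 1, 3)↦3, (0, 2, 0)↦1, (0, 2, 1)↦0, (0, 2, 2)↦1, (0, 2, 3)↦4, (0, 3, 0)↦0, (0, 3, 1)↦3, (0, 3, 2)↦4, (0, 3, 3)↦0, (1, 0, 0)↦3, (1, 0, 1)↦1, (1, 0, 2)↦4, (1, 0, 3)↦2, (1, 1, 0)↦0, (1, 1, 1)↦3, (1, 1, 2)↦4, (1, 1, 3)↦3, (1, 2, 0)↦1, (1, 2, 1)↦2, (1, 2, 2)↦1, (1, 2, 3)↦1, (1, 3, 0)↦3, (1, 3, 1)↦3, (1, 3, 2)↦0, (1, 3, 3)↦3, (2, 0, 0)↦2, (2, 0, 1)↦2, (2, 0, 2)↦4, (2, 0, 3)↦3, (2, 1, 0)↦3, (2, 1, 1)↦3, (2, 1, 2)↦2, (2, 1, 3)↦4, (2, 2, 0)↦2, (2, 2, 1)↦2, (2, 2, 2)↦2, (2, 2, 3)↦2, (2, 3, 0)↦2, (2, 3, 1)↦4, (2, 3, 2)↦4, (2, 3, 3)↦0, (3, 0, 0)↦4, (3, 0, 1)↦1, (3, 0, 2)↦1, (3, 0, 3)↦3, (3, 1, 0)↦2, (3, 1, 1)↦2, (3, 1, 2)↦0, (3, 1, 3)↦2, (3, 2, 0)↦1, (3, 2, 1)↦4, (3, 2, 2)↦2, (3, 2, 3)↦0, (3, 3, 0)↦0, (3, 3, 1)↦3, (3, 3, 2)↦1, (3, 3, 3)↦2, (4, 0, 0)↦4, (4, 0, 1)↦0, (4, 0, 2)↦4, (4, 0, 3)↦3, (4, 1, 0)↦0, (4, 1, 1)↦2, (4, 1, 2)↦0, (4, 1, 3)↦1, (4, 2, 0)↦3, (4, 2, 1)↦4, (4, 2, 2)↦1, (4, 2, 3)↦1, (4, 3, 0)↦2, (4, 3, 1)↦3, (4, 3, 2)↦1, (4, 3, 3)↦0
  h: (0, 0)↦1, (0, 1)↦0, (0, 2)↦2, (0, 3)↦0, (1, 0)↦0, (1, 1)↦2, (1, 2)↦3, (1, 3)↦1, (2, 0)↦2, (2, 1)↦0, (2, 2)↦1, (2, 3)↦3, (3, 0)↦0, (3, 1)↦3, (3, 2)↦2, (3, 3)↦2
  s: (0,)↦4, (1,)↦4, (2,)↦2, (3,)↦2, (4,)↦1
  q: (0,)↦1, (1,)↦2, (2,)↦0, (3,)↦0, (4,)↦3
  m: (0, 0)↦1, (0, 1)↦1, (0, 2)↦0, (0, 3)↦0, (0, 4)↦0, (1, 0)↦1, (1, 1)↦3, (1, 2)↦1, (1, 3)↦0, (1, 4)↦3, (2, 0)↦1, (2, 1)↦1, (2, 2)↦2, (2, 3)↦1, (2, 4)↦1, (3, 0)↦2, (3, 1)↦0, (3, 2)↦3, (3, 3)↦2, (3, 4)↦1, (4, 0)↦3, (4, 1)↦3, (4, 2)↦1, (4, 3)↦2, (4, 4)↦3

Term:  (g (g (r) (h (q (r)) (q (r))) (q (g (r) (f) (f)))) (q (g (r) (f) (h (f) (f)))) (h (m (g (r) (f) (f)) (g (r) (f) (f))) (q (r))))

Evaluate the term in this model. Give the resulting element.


value = 3

  r = 0
  r = 0
  (q (r)) = q(0,) = 1
  r = 0
  (q (r)) = q(0,) = 1
  (h (q (r)) (q (r))) = h(1, 1) = 2
  r = 0
  f = 2
  f = 2
  (g (r) (f) (f)) = g(0, 2, 2) = 1
  (q (g (r) (f) (f))) = q(1,) = 2
  (g (r) (h (q (r)) (q (r))) (q (g (r) (f) (f)))) = g(0, 2, 2) = 1
  r = 0
  f = 2
  f = 2
  f = 2
  (h (f) (f)) = h(2, 2) = 1
  (g (r) (f) (h (f) (f))) = g(0, 2, 1) = 0
  (q (g (r) (f) (h (f) (f)))) = q(0,) = 1
  r = 0
  f = 2
  f = 2
  (g (r) (f) (f)) = g(0, 2, 2) = 1
  r = 0
  f = 2
  f = 2
  (g (r) (f) (f)) = g(0, 2, 2) = 1
  (m (g (r) (f) (f)) (g (r) (f) (f))) = m(1, 1) = 3
  r = 0
  (q (r)) = q(0,) = 1
  (h (m (g (r) (f) (f)) (g (r) (f) (f))) (q (r))) = h(3, 1) = 3
  (g (g (r) (h (q (r)) (q (r))) (q (g (r) (f) (f)))) (q (g (r) (f) (h (f) (f)))) (h (m (g (r) (f) (f)) (g (r) (f) (f))) (q (r)))) = g(1, 1, 3) = 3


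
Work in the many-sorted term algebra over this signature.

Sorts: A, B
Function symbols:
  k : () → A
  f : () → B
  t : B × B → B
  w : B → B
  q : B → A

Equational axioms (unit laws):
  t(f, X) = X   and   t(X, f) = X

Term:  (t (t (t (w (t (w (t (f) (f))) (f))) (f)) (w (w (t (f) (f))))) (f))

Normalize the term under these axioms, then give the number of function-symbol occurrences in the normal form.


size = 7

1. (t (t (t (w (t (w (t (f) (f))) (f))) (f)) (w (w (t (f) (f))))) (f))  →  (t (t (w (t (w (t (f) (f))) (f))) (f)) (w (w (t (f) (f)))))
2. (t (t (w (t (w (t (f) (f))) (f))) (f)) (w (w (t (f) (f)))))  →  (t (w (t (w (t (f) (f))) (f))) (w (w (t (f) (f)))))
3. (t (w (t (w (t (f) (f))) (f))) (w (w (t (f) (f)))))  →  (t (w (w (t (f) (f)))) (w (w (t (f) (f)))))
4. (t (w (w (t (f) (f)))) (w (w (t (f) (f)))))  →  (t (w (w (f))) (w (w (t (f) (f)))))
5. (t (w (w (f))) (w (w (t (f) (f)))))  →  (t (w (w (f))) (w (w (f))))
normal form: (t (w (w (f))) (w (w (f))))


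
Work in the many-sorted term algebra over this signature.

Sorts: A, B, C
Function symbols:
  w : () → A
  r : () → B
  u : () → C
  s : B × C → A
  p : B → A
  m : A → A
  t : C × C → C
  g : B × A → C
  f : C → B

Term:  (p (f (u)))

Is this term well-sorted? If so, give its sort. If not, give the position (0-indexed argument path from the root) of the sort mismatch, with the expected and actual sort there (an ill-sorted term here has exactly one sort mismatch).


well-sorted; sort = A

    (u) : C
  (f (u)) : B
(p (f (u))) : A


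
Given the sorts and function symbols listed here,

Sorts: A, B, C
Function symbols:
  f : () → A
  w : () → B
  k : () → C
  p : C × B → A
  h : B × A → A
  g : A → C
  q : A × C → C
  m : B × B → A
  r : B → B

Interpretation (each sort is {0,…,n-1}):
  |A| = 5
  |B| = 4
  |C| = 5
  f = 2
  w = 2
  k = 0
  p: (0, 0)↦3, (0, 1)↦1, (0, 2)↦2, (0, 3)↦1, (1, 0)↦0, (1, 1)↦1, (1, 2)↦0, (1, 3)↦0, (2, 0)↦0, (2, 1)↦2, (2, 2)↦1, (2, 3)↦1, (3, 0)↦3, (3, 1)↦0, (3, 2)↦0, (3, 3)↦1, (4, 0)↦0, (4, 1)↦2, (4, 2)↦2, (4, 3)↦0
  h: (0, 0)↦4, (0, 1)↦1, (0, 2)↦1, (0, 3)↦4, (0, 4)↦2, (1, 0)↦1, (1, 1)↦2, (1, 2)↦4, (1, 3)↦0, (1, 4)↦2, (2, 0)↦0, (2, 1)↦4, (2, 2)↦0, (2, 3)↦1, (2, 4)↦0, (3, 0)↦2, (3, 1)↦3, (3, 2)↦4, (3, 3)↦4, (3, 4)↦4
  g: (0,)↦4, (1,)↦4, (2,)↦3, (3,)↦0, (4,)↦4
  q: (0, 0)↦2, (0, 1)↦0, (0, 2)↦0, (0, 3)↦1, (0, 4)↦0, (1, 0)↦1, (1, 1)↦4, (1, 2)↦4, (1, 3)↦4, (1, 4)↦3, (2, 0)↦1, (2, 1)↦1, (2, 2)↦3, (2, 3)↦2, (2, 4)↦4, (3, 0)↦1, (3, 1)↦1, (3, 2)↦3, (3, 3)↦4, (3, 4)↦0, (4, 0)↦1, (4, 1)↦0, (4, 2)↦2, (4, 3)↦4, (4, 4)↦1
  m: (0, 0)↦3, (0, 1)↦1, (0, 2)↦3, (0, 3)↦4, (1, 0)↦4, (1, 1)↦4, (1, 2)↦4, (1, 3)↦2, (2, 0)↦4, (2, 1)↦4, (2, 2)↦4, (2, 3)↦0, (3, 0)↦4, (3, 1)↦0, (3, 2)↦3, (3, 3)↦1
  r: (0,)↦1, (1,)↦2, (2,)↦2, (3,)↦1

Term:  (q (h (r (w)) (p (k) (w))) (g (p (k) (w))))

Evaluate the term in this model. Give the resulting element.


  w = 2
  (r (w)) = r(2,) = 2
  k = 0
  w = 2
  (p (k) (w)) = p(0, 2) = 2
  (h (r (w)) (p (k) (w))) = h(2, 2) = 0
  k = 0
  w = 2
  (p (k) (w)) = p(0, 2) = 2
  (g (p (k) (w))) = g(2,) = 3
  (q (h (r (w)) (p (k) (w))) (g (p (k) (w)))) = q(0, 3) = 1

value = 1


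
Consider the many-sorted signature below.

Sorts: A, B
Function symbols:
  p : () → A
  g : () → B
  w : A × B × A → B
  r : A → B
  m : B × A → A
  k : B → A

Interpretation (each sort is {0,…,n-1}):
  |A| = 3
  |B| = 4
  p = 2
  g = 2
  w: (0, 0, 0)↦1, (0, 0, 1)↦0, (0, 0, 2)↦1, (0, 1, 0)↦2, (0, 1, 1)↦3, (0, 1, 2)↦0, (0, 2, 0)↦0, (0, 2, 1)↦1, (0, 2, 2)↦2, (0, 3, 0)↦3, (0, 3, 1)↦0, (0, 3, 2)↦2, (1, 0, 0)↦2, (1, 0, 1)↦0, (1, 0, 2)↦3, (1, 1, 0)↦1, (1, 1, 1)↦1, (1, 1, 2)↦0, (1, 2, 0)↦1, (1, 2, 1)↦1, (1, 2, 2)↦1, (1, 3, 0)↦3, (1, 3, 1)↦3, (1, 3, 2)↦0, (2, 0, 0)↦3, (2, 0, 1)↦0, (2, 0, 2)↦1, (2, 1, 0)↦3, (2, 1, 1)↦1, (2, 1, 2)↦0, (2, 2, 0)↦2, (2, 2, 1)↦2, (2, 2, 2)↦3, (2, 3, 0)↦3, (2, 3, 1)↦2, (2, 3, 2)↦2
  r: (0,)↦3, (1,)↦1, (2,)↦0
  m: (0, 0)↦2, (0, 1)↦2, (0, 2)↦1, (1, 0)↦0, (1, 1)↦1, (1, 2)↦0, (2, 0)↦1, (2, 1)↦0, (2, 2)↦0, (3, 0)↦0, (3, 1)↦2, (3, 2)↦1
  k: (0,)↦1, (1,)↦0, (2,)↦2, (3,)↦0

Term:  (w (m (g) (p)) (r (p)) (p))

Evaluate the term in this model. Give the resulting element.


value = 1

  g = 2
  p = 2
  (m (g) (p)) = m(2, 2) = 0
  p = 2
  (r (p)) = r(2,) = 0
  p = 2
  (w (m (g) (p)) (r (p)) (p)) = w(0, 0, 2) = 1


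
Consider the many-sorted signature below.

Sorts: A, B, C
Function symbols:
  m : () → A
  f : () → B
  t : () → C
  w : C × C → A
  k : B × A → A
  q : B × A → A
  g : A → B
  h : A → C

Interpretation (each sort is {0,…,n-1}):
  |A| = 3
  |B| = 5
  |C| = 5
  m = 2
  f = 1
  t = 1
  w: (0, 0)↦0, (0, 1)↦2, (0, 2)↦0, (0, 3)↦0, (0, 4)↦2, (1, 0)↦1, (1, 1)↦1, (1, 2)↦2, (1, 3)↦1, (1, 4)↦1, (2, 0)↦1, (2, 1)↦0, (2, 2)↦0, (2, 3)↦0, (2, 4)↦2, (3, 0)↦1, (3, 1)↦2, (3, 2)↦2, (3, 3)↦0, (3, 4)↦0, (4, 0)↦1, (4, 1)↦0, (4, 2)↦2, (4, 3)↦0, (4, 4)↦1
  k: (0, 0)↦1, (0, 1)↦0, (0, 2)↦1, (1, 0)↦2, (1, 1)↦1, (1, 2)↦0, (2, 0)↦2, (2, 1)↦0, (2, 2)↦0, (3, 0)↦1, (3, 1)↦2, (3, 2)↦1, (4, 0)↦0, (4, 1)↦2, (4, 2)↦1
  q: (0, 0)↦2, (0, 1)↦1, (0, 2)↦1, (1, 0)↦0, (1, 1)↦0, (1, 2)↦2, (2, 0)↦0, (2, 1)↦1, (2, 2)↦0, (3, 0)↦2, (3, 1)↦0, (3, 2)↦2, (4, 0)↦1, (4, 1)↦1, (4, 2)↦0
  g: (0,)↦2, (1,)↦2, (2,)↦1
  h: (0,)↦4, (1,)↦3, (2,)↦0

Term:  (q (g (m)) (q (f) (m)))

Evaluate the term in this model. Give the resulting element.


value = 2

  m = 2
  (g (m)) = g(2,) = 1
  f = 1
  m = 2
  (q (f) (m)) = q(1, 2) = 2
  (q (g (m)) (q (f) (m))) = q(1, 2) = 2


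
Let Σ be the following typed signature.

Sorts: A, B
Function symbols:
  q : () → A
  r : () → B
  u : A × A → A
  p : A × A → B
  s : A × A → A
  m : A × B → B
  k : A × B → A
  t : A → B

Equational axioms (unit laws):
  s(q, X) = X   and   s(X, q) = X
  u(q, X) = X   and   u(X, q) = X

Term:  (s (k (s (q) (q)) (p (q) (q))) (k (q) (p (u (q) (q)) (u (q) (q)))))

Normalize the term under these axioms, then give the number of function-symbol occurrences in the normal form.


1. (s (k (s (q) (q)) (p (q) (q))) (k (q) (p (u (q) (q)) (u (q) (q)))))  →  (s (k (q) (p (q) (q))) (k (q) (p (u (q) (q)) (u (q) (q)))))
2. (s (k (q) (p (q) (q))) (k (q) (p (u (q) (q)) (u (q) (q)))))  →  (s (k (q) (p (q) (q))) (k (q) (p (q) (u (q) (q)))))
3. (s (k (q) (p (q) (q))) (k (q) (p (q) (u (q) (q)))))  →  (s (k (q) (p (q) (q))) (k (q) (p (q) (q))))
normal form: (s (k (q) (p (q) (q))) (k (q) (p (q) (q))))

size = 11


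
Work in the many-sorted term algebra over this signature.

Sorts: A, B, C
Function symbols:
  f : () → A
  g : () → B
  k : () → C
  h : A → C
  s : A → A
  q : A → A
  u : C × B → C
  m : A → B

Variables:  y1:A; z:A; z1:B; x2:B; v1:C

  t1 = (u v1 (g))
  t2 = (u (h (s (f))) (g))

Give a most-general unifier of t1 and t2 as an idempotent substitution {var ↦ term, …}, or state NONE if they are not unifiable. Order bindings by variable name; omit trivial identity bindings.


{v1 ↦ (h (s (f)))}


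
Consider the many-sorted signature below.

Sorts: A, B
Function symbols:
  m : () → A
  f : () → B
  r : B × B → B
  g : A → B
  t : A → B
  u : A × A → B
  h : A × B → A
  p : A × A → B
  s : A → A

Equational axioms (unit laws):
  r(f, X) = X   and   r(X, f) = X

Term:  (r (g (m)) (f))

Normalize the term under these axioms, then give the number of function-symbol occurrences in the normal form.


size = 2

1. (r (g (m)) (f))  →  (g (m))
normal form: (g (m))


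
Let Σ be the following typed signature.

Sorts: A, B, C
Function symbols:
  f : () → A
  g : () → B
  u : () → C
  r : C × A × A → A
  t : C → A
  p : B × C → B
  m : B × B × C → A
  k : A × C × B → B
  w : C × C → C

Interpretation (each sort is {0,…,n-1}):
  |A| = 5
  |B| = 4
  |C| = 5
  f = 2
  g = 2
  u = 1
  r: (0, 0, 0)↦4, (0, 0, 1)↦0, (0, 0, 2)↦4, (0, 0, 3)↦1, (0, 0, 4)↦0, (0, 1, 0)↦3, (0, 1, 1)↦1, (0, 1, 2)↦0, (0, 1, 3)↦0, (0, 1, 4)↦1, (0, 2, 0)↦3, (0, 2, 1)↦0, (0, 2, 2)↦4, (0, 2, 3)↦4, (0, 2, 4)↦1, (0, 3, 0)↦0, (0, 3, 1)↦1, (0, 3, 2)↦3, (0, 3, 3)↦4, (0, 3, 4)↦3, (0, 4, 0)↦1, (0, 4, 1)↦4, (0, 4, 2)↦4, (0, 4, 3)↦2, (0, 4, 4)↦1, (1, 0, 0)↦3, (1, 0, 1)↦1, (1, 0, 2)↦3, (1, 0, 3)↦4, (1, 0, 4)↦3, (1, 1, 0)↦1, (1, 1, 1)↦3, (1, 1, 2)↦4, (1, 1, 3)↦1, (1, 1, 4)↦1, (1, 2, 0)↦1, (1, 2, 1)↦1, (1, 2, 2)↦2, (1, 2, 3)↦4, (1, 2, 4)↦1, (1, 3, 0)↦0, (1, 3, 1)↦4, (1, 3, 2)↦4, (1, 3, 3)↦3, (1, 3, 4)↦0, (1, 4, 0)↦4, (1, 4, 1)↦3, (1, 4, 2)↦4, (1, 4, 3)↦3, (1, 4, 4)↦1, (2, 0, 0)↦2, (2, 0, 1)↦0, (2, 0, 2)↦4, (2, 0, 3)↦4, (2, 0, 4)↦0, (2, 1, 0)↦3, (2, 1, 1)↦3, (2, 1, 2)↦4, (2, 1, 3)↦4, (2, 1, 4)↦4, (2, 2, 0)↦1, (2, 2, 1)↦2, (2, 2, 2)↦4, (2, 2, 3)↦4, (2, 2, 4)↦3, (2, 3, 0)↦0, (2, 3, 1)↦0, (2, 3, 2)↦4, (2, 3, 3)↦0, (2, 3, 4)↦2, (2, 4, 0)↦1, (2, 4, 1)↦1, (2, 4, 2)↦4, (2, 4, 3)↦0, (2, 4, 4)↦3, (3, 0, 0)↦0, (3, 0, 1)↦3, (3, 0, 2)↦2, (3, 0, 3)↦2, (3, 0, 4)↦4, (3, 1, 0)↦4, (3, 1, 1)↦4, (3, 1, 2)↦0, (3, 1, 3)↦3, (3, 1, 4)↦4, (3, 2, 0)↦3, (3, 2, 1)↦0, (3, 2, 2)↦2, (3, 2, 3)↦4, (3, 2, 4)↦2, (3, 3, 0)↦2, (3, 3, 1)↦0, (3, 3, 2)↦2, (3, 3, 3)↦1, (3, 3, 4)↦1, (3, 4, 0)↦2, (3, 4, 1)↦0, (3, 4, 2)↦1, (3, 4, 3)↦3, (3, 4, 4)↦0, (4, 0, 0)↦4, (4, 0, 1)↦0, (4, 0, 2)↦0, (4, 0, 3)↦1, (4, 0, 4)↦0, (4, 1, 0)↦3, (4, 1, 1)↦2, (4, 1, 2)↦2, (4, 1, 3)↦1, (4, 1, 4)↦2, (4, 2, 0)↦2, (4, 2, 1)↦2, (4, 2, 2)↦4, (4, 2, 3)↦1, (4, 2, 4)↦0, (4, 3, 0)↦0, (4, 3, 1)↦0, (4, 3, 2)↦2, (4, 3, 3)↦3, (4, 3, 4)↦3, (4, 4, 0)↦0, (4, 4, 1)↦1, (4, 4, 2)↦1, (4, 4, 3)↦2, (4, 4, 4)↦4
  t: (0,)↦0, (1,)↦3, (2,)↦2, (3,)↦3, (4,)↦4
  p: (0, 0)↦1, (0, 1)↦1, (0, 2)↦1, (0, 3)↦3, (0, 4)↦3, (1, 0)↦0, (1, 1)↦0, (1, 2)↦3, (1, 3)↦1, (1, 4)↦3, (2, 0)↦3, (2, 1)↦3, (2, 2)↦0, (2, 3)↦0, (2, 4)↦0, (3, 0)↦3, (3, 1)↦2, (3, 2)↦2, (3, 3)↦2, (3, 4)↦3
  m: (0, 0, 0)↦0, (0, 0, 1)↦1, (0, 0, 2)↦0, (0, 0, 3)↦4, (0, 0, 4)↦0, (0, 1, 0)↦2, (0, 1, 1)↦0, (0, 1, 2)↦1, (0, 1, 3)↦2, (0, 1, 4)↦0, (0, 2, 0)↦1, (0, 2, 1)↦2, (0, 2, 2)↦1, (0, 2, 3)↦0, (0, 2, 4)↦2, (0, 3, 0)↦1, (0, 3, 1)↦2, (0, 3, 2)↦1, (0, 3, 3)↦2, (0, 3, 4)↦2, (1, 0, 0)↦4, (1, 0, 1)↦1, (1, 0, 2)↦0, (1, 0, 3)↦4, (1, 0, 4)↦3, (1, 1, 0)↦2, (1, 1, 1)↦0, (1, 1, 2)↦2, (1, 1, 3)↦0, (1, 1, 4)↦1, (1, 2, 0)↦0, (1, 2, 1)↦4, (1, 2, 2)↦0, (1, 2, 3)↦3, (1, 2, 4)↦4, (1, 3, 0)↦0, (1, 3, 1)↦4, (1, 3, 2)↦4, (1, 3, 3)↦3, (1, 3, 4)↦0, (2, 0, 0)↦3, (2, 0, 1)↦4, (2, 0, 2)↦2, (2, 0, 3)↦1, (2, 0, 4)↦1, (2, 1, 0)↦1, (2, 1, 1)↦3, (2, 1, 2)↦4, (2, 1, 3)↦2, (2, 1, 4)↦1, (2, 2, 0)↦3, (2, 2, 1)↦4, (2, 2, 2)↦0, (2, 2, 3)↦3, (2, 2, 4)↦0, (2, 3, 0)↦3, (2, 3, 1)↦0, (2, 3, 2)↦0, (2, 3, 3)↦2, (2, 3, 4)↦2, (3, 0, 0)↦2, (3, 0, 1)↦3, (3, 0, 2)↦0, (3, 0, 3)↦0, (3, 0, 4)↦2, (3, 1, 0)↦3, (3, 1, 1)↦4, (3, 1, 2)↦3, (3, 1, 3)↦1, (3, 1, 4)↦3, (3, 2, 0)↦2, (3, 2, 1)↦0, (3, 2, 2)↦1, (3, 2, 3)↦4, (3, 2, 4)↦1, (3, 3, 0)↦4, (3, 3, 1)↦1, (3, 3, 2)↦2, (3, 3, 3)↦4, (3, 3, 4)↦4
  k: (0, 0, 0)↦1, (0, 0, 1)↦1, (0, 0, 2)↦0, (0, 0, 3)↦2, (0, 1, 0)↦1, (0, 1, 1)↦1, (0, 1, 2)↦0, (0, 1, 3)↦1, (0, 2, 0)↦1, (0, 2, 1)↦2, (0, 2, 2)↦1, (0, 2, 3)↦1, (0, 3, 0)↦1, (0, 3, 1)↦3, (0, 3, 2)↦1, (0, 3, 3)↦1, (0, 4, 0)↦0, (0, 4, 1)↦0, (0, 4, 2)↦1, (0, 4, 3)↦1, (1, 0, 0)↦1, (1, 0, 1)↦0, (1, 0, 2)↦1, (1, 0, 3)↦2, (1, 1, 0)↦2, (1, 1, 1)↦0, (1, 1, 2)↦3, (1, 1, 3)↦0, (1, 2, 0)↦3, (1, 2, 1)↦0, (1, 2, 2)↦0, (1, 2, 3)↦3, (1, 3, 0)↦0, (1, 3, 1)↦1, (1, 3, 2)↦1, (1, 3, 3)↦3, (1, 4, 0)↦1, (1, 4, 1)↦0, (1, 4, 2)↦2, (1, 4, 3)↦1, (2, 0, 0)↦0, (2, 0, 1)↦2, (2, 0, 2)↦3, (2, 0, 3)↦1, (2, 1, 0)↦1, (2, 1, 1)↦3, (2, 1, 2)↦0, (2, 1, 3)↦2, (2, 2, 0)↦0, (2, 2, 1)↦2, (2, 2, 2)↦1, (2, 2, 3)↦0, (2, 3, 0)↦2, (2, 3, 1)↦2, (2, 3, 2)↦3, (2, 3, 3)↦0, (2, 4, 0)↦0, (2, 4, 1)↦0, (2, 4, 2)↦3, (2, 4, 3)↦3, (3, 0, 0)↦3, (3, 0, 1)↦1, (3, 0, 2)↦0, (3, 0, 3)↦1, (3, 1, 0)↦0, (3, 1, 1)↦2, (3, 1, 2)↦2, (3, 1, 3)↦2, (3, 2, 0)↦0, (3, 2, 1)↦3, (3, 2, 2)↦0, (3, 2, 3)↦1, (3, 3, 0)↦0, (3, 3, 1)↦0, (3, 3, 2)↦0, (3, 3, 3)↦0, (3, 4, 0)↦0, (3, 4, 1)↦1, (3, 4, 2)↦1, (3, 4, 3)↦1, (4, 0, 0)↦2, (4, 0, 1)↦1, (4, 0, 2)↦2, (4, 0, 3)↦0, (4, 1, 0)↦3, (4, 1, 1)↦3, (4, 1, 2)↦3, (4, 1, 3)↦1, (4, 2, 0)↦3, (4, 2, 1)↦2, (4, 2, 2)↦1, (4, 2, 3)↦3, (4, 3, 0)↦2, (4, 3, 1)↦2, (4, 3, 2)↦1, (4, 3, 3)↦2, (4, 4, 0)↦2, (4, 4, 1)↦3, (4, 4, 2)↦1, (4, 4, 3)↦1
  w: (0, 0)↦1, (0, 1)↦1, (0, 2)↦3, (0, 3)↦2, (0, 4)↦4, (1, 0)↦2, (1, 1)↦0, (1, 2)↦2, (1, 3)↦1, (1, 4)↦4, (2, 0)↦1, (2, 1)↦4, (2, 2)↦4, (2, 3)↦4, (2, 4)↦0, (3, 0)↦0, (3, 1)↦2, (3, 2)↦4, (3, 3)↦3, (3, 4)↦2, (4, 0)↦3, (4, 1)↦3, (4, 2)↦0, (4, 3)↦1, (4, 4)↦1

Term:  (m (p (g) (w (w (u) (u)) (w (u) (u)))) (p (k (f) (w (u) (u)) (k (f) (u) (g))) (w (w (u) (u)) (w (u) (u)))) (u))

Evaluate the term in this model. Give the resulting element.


  g = 2
  u = 1
  u = 1
  (w (u) (u)) = w(1, 1) = 0
  u = 1
  u = 1
  (w (u) (u)) = w(1, 1) = 0
  (w (w (u) (u)) (w (u) (u))) = w(0, 0) = 1
  (p (g) (w (w (u) (u)) (w (u) (u)))) = p(2, 1) = 3
  f = 2
  u = 1
  u = 1
  (w (u) (u)) = w(1, 1) = 0
  f = 2
  u = 1
  g = 2
  (k (f) (u) (g)) = k(2, 1, 2) = 0
  (k (f) (w (u) (u)) (k (f) (u) (g))) = k(2, 0, 0) = 0
  u = 1
  u = 1
  (w (u) (u)) = w(1, 1) = 0
  u = 1
  u = 1
  (w (u) (u)) = w(1, 1) = 0
  (w (w (u) (u)) (w (u) (u))) = w(0, 0) = 1
  (p (k (f) (w (u) (u)) (k (f) (u) (g))) (w (w (u) (u)) (w (u) (u)))) = p(0, 1) = 1
  u = 1
  (m (p (g) (w (w (u) (u)) (w (u) (u)))) (p (k (f) (w (u) (u)) (k (f) (u) (g))) (w (w (u) (u)) (w (u) (u)))) (u)) = m(3, 1, 1) = 4

value = 4


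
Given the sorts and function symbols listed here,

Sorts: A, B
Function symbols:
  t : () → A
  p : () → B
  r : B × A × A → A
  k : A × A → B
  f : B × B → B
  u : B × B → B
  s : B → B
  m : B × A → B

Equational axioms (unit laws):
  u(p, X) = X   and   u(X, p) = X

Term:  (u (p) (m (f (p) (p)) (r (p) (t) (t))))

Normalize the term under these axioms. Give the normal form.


1. (u (p) (m (f (p) (p)) (r (p) (t) (t))))  →  (m (f (p) (p)) (r (p) (t) (t)))

normal form = (m (f (p) (p)) (r (p) (t) (t)))


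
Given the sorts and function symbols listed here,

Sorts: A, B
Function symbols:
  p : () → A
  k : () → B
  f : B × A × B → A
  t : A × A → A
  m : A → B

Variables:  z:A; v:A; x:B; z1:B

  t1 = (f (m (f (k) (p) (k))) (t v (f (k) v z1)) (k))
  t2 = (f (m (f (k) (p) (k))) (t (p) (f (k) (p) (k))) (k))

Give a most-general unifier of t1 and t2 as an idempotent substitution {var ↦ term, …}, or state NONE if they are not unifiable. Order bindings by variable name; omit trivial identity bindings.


{v ↦ (p), z1 ↦ (k)}


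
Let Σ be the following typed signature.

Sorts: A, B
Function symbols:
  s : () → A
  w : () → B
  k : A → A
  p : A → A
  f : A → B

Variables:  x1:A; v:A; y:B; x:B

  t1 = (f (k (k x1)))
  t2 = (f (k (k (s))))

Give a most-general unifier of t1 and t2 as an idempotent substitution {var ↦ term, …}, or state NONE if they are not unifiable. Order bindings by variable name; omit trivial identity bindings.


{x1 ↦ (s)}


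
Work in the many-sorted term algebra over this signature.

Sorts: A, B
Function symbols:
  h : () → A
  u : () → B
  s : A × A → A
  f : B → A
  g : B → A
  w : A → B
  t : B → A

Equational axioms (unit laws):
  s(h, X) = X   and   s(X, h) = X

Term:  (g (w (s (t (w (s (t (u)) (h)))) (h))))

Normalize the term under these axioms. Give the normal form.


normal form = (g (w (t (w (t (u))))))

1. (g (w (s (t (w (s (t (u)) (h)))) (h))))  →  (g (w (t (w (s (t (u)) (h))))))
2. (g (w (t (w (s (t (u)) (h))))))  →  (g (w (t (w (t (u))))))


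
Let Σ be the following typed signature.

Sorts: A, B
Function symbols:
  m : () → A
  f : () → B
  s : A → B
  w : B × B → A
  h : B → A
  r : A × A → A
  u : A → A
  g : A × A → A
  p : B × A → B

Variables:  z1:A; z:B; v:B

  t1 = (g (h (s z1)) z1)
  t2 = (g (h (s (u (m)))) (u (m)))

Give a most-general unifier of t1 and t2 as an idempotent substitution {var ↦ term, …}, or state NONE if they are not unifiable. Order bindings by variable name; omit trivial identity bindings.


{z1 ↦ (u (m))}


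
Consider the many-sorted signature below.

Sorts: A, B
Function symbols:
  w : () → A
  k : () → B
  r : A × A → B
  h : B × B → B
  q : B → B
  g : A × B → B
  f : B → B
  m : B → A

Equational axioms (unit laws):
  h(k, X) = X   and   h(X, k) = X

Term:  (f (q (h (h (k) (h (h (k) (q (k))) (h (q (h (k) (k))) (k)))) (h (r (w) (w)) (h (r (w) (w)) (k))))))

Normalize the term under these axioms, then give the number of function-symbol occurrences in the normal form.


size = 15

1. (f (q (h (h (k) (h (h (k) (q (k))) (h (q (h (k) (k))) (k)))) (h (r (w) (w)) (h (r (w) (w)) (k))))))  →  (f (q (h (h (h (k) (q (k))) (h (q (h (k) (k))) (k))) (h (r (w) (w)) (h (r (w) (w)) (k))))))
2. (f (q (h (h (h (k) (q (k))) (h (q (h (k) (k))) (k))) (h (r (w) (w)) (h (r (w) (w)) (k))))))  →  (f (q (h (h (q (k)) (h (q (h (k) (k))) (k))) (h (r (w) (w)) (h (r (w) (w)) (k))))))
3. (f (q (h (h (q (k)) (h (q (h (k) (k))) (k))) (h (r (w) (w)) (h (r (w) (w)) (k))))))  →  (f (q (h (h (q (k)) (q (h (k) (k)))) (h (r (w) (w)) (h (r (w) (w)) (k))))))
4. (f (q (h (h (q (k)) (q (h (k) (k)))) (h (r (w) (w)) (h (r (w) (w)) (k))))))  →  (f (q (h (h (q (k)) (q (k))) (h (r (w) (w)) (h (r (w) (w)) (k))))))
5. (f (q (h (h (q (k)) (q (k))) (h (r (w) (w)) (h (r (w) (w)) (k))))))  →  (f (q (h (h (q (k)) (q (k))) (h (r (w) (w)) (r (w) (w))))))
normal form: (f (q (h (h (q (k)) (q (k))) (h (r (w) (w)) (r (w) (w))))))


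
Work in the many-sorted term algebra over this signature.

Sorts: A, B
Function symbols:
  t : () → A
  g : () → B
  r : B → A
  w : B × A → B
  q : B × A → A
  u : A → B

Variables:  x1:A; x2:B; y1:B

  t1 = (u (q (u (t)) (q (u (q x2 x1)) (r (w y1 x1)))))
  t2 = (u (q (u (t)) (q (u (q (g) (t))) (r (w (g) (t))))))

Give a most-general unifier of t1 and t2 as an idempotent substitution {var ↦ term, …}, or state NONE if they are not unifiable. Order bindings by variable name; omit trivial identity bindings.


{x1 ↦ (t), x2 ↦ (g), y1 ↦ (g)}


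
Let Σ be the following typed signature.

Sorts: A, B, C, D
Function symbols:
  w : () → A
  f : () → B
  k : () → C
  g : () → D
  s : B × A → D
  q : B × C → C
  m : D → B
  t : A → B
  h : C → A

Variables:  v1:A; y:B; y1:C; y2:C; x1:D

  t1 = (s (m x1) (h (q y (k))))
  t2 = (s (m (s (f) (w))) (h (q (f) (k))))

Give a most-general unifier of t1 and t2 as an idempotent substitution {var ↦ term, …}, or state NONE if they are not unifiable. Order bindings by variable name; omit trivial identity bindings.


{x1 ↦ (s (f) (w)), y ↦ (f)}


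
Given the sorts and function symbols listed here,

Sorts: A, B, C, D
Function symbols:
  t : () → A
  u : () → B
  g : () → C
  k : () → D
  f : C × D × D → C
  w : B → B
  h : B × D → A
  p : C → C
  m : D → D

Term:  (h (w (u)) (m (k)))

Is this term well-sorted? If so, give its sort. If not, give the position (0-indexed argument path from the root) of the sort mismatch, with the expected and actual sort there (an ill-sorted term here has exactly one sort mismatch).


well-sorted; sort = A

    (u) : B
  (w (u)) : B
    (k) : D
  (m (k)) : D
(h (w (u)) (m (k))) : A


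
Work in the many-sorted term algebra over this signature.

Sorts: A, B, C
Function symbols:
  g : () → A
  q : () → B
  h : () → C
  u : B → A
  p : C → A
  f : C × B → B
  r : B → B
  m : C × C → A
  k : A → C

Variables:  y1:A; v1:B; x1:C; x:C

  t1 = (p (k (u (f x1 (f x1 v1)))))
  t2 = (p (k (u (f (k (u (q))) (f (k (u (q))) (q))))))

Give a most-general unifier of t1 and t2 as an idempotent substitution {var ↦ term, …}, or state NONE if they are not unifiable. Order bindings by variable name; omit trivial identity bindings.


{v1 ↦ (q), x1 ↦ (k (u (q)))}


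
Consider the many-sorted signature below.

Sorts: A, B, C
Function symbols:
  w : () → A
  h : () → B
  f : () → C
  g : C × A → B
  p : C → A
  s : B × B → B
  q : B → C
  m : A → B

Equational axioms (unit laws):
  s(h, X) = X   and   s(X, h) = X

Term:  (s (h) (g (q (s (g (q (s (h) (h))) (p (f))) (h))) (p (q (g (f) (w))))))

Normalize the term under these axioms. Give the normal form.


normal form = (g (q (g (q (h)) (p (f)))) (p (q (g (f) (w)))))

1. (s (h) (g (q (s (g (q (s (h) (h))) (p (f))) (h))) (p (q (g (f) (w))))))  →  (g (q (s (g (q (s (h) (h))) (p (f))) (h))) (p (q (g (f) (w)))))
2. (g (q (s (g (q (s (h) (h))) (p (f))) (h))) (p (q (g (f) (w)))))  →  (g (q (g (q (s (h) (h))) (p (f)))) (p (q (g (f) (w)))))
3. (g (q (g (q (s (h) (h))) (p (f)))) (p (q (g (f) (w)))))  →  (g (q (g (q (h)) (p (f)))) (p (q (g (f) (w)))))


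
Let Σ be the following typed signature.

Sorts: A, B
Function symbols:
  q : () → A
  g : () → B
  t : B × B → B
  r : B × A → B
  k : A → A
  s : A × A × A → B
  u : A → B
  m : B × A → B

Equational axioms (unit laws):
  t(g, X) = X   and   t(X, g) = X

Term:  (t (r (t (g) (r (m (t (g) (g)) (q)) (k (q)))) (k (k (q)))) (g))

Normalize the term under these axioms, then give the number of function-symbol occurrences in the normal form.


1. (t (r (t (g) (r (m (t (g) (g)) (q)) (k (q)))) (k (k (q)))) (g))  →  (r (t (g) (r (m (t (g) (g)) (q)) (k (q)))) (k (k (q))))
2. (r (t (g) (r (m (t (g) (g)) (q)) (k (q)))) (k (k (q))))  →  (r (r (m (t (g) (g)) (q)) (k (q))) (k (k (q))))
3. (r (r (m (t (g) (g)) (q)) (k (q))) (k (k (q))))  →  (r (r (m (g) (q)) (k (q))) (k (k (q))))
normal form: (r (r (m (g) (q)) (k (q))) (k (k (q))))

size = 10


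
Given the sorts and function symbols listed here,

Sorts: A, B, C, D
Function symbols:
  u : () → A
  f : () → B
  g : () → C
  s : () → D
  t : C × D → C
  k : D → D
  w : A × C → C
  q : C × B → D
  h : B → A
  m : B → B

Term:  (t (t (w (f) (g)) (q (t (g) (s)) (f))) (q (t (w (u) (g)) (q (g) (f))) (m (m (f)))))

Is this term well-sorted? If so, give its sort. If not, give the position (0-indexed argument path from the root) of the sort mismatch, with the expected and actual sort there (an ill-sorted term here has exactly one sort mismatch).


      (f) : B
      (g) : C
    (w (f) (g)) : ✗ arg 0 at [0, 0, 0] has sort B, expected A
        (g) : C
        (s) : D
      (t (g) (s)) : C
      (f) : B
    (q (t (g) (s)) (f)) : D
        (u) : A
        (g) : C
      (w (u) (g)) : C
        (g) : C
        (f) : B
      (q (g) (f)) : D
    (t (w (u) (g)) (q (g) (f))) : C
        (f) : B
      (m (f)) : B
    (m (m (f))) : B
  (q (t (w (u) (g)) (q (g) (f))) (m (m (f)))) : D

ill-sorted at position [0, 0, 0]: expected A, got B


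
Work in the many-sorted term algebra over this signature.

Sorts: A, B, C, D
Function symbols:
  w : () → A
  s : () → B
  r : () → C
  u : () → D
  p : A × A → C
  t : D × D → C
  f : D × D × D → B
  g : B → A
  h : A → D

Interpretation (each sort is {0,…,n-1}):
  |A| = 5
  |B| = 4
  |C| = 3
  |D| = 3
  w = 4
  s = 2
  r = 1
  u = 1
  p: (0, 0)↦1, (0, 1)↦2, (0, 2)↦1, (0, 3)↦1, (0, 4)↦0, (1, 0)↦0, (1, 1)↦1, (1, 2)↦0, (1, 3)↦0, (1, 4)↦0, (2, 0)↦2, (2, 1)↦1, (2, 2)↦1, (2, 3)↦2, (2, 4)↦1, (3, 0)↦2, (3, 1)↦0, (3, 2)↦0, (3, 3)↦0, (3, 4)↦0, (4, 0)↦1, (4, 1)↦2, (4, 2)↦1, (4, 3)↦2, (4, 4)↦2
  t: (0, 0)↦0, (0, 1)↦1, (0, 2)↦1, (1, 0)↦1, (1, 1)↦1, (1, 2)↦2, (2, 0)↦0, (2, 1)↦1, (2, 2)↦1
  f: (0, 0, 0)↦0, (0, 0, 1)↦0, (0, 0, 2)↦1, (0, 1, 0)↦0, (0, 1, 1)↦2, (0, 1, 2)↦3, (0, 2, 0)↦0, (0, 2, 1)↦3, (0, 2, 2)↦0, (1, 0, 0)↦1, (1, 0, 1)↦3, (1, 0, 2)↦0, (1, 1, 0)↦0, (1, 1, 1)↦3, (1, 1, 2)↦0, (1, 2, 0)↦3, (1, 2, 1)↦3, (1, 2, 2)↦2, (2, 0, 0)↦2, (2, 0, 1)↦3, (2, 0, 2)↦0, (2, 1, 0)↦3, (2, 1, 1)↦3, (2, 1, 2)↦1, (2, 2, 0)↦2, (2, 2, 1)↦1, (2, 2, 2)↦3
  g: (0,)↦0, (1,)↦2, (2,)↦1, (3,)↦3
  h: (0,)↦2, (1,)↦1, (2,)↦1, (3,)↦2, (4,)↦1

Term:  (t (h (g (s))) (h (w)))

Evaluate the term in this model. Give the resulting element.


value = 1

  s = 2
  (g (s)) = g(2,) = 1
  (h (g (s))) = h(1,) = 1
  w = 4
  (h (w)) = h(4,) = 1
  (t (h (g (s))) (h (w))) = t(1, 1) = 1


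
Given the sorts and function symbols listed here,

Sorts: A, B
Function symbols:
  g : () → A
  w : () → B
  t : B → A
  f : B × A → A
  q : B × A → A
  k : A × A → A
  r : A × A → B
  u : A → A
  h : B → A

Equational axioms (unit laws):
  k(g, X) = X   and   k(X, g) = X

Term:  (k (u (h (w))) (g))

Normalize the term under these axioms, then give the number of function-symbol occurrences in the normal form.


size = 3

1. (k (u (h (w))) (g))  →  (u (h (w)))
normal form: (u (h (w)))


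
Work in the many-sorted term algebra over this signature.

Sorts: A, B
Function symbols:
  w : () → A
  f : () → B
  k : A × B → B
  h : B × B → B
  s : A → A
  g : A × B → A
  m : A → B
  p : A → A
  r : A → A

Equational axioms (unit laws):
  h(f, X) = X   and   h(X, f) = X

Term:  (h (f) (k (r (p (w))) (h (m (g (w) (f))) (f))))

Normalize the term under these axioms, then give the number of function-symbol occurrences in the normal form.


size = 8

1. (h (f) (k (r (p (w))) (h (m (g (w) (f))) (f))))  →  (k (r (p (w))) (h (m (g (w) (f))) (f)))
2. (k (r (p (w))) (h (m (g (w) (f))) (f)))  →  (k (r (p (w))) (m (g (w) (f))))
normal form: (k (r (p (w))) (m (g (w) (f))))


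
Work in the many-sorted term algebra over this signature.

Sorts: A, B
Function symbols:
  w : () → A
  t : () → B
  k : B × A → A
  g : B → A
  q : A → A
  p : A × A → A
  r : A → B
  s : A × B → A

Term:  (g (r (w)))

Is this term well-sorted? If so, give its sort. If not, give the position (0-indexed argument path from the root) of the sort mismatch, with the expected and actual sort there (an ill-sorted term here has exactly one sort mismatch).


    (w) : A
  (r (w)) : B
(g (r (w))) : A

well-sorted; sort = A


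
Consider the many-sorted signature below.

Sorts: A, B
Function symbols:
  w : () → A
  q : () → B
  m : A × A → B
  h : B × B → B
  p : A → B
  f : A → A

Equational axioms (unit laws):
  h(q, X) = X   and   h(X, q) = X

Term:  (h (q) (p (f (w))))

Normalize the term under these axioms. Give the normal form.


1. (h (q) (p (f (w))))  →  (p (f (w)))

normal form = (p (f (w)))


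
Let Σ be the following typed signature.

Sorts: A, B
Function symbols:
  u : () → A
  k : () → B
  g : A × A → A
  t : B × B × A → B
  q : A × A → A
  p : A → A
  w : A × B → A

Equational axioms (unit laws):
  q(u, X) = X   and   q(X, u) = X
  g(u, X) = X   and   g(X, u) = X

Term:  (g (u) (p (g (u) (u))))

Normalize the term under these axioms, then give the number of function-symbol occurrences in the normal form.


1. (g (u) (p (g (u) (u))))  →  (p (g (u) (u)))
2. (p (g (u) (u)))  →  (p (u))
normal form: (p (u))

size = 2


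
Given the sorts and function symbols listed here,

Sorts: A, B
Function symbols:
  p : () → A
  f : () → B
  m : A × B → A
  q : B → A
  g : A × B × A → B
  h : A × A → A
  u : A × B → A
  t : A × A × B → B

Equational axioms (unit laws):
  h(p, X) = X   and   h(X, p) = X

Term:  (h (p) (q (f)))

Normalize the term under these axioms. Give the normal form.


1. (h (p) (q (f)))  →  (q (f))

normal form = (q (f))


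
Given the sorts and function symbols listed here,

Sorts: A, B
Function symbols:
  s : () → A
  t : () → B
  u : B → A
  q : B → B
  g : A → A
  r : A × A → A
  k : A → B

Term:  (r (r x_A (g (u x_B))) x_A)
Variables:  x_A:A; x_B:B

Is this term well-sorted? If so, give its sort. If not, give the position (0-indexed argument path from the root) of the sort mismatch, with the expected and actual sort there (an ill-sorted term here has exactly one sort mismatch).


    x_A : A
        x_B : B
      (u x_B) : A
    (g (u x_B)) : A
  (r x_A (g (u x_B))) : A
  x_A : A
(r (r x_A (g (u x_B))) x_A) : A

well-sorted; sort = A


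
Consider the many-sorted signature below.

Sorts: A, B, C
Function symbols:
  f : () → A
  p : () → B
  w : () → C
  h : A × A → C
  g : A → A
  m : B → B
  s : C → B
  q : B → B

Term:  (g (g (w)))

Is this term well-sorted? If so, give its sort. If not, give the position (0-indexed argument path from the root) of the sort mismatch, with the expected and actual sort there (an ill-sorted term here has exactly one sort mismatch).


ill-sorted at position [0, 0]: expected A, got C

    (w) : C
  (g (w)) : ✗ arg 0 at [0, 0] has sort C, expected A


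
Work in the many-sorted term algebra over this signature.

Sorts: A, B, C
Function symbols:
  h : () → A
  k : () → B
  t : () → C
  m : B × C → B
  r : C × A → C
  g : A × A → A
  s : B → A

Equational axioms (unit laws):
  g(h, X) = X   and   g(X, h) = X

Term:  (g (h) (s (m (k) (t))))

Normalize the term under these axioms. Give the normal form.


1. (g (h) (s (m (k) (t))))  →  (s (m (k) (t)))

normal form = (s (m (k) (t)))


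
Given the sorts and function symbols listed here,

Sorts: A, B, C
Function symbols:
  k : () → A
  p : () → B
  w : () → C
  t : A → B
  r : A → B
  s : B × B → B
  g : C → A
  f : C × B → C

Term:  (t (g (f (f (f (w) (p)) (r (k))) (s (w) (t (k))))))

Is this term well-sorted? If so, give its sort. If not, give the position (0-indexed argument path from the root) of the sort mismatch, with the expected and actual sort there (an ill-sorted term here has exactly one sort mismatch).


          (w) : C
          (p) : B
        (f (w) (p)) : C
          (k) : A
        (r (k)) : B
      (f (f (w) (p)) (r (k))) : C
        (w) : C
          (k) : A
        (t (k)) : B
      (s (w) (t (k))) : ✗ arg 0 at [0, 0, 1, 0] has sort C, expected B

ill-sorted at position [0, 0, 1, 0]: expected B, got C


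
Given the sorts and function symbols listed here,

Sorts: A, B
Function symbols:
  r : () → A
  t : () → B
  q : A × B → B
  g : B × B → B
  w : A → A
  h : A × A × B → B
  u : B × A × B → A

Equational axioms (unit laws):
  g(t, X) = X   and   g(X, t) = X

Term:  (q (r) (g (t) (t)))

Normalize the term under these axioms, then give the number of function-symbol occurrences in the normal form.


1. (q (r) (g (t) (t)))  →  (q (r) (t))
normal form: (q (r) (t))

size = 3


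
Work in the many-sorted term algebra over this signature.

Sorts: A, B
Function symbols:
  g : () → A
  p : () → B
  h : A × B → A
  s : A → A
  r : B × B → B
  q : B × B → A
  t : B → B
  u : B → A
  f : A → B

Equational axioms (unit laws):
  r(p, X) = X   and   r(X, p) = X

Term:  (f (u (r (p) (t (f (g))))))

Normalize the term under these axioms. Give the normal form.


1. (f (u (r (p) (t (f (g))))))  →  (f (u (t (f (g)))))

normal form = (f (u (t (f (g)))))


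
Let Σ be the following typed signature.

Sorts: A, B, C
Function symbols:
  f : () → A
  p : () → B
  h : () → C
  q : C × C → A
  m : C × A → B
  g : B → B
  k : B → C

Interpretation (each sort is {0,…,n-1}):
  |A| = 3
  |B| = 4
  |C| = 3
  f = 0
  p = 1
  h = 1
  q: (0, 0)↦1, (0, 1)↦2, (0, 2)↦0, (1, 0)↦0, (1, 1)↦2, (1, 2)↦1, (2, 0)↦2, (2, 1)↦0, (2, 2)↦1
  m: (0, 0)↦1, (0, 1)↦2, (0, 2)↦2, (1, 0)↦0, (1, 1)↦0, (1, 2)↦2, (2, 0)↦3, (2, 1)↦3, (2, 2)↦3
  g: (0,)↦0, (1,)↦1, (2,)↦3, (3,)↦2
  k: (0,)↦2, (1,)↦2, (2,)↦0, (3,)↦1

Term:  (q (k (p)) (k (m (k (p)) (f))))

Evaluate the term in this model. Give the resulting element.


  p = 1
  (k (p)) = k(1,) = 2
  p = 1
  (k (p)) = k(1,) = 2
  f = 0
  (m (k (p)) (f)) = m(2, 0) = 3
  (k (m (k (p)) (f))) = k(3,) = 1
  (q (k (p)) (k (m (k (p)) (f)))) = q(2, 1) = 0

value = 0
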